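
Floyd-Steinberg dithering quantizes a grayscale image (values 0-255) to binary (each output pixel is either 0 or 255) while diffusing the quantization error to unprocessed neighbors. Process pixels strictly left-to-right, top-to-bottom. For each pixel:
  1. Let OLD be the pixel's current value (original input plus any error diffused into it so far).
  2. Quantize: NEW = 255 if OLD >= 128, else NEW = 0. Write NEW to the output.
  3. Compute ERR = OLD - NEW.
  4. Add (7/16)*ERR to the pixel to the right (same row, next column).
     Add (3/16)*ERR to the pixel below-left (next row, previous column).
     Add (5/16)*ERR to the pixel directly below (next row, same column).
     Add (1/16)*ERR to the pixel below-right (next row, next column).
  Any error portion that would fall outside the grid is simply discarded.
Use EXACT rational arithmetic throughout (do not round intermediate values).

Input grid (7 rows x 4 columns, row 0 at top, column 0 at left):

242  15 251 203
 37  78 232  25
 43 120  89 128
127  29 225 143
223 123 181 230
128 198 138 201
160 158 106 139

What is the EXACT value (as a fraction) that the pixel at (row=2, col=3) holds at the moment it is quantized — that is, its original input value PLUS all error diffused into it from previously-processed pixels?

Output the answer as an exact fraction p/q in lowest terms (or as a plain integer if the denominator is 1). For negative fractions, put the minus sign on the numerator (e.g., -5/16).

(0,0): OLD=242 → NEW=255, ERR=-13
(0,1): OLD=149/16 → NEW=0, ERR=149/16
(0,2): OLD=65299/256 → NEW=255, ERR=19/256
(0,3): OLD=831621/4096 → NEW=255, ERR=-212859/4096
(1,0): OLD=8879/256 → NEW=0, ERR=8879/256
(1,1): OLD=195145/2048 → NEW=0, ERR=195145/2048
(1,2): OLD=17337469/65536 → NEW=255, ERR=625789/65536
(1,3): OLD=13571067/1048576 → NEW=0, ERR=13571067/1048576
(2,0): OLD=2349619/32768 → NEW=0, ERR=2349619/32768
(2,1): OLD=194097377/1048576 → NEW=255, ERR=-73289503/1048576
(2,2): OLD=146354533/2097152 → NEW=0, ERR=146354533/2097152
(2,3): OLD=5475184945/33554432 → NEW=255, ERR=-3081195215/33554432
Target (2,3): original=128, with diffused error = 5475184945/33554432

Answer: 5475184945/33554432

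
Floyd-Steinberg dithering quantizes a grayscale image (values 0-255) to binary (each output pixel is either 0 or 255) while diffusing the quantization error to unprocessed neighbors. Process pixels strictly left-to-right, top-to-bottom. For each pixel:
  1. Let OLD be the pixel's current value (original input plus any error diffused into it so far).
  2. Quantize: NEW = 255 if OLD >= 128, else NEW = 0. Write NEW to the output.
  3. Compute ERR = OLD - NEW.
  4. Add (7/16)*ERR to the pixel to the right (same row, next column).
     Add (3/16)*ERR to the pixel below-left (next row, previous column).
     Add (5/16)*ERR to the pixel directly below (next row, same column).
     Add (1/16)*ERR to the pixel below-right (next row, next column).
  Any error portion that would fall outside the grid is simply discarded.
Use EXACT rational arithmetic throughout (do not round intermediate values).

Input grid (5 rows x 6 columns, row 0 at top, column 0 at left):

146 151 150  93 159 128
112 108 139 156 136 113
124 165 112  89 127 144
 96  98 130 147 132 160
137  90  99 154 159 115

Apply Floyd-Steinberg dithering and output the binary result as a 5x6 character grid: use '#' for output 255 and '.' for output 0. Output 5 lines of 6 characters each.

Answer: #.#.#.
.#.#.#
#.#.#.
.#.#.#
#..##.

Derivation:
(0,0): OLD=146 → NEW=255, ERR=-109
(0,1): OLD=1653/16 → NEW=0, ERR=1653/16
(0,2): OLD=49971/256 → NEW=255, ERR=-15309/256
(0,3): OLD=273765/4096 → NEW=0, ERR=273765/4096
(0,4): OLD=12336579/65536 → NEW=255, ERR=-4375101/65536
(0,5): OLD=103592021/1048576 → NEW=0, ERR=103592021/1048576
(1,0): OLD=24911/256 → NEW=0, ERR=24911/256
(1,1): OLD=337577/2048 → NEW=255, ERR=-184663/2048
(1,2): OLD=6543965/65536 → NEW=0, ERR=6543965/65536
(1,3): OLD=53560601/262144 → NEW=255, ERR=-13286119/262144
(1,4): OLD=1940541867/16777216 → NEW=0, ERR=1940541867/16777216
(1,5): OLD=51084335421/268435456 → NEW=255, ERR=-17366705859/268435456
(2,0): OLD=4505683/32768 → NEW=255, ERR=-3850157/32768
(2,1): OLD=115575873/1048576 → NEW=0, ERR=115575873/1048576
(2,2): OLD=2957615619/16777216 → NEW=255, ERR=-1320574461/16777216
(2,3): OLD=8946028459/134217728 → NEW=0, ERR=8946028459/134217728
(2,4): OLD=760243490945/4294967296 → NEW=255, ERR=-334973169535/4294967296
(2,5): OLD=6658234712471/68719476736 → NEW=0, ERR=6658234712471/68719476736
(3,0): OLD=1341315235/16777216 → NEW=0, ERR=1341315235/16777216
(3,1): OLD=19504473703/134217728 → NEW=255, ERR=-14721046937/134217728
(3,2): OLD=82467182181/1073741824 → NEW=0, ERR=82467182181/1073741824
(3,3): OLD=12499222164079/68719476736 → NEW=255, ERR=-5024244403601/68719476736
(3,4): OLD=53861520593423/549755813888 → NEW=0, ERR=53861520593423/549755813888
(3,5): OLD=2007858350505601/8796093022208 → NEW=255, ERR=-235145370157439/8796093022208
(4,0): OLD=303694728365/2147483648 → NEW=255, ERR=-243913601875/2147483648
(4,1): OLD=873788928201/34359738368 → NEW=0, ERR=873788928201/34359738368
(4,2): OLD=124864285200011/1099511627776 → NEW=0, ERR=124864285200011/1099511627776
(4,3): OLD=3588922613065943/17592186044416 → NEW=255, ERR=-897084828260137/17592186044416
(4,4): OLD=44395692005854535/281474976710656 → NEW=255, ERR=-27380427055362745/281474976710656
(4,5): OLD=316204807078710161/4503599627370496 → NEW=0, ERR=316204807078710161/4503599627370496
Row 0: #.#.#.
Row 1: .#.#.#
Row 2: #.#.#.
Row 3: .#.#.#
Row 4: #..##.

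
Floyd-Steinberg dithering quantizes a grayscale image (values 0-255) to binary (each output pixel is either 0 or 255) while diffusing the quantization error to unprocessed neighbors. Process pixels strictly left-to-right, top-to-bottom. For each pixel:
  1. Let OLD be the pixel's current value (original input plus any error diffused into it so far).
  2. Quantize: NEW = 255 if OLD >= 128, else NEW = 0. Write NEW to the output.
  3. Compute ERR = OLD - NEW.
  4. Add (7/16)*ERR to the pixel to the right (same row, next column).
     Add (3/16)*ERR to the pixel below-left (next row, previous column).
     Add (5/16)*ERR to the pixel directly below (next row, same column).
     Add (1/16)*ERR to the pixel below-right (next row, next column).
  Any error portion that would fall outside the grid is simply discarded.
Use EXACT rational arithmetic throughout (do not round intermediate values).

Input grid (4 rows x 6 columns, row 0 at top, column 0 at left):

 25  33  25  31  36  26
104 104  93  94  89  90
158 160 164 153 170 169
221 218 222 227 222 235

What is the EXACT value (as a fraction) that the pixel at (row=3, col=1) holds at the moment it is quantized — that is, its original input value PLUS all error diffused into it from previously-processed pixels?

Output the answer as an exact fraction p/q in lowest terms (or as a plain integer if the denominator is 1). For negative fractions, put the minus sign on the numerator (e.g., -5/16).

(0,0): OLD=25 → NEW=0, ERR=25
(0,1): OLD=703/16 → NEW=0, ERR=703/16
(0,2): OLD=11321/256 → NEW=0, ERR=11321/256
(0,3): OLD=206223/4096 → NEW=0, ERR=206223/4096
(0,4): OLD=3802857/65536 → NEW=0, ERR=3802857/65536
(0,5): OLD=53882975/1048576 → NEW=0, ERR=53882975/1048576
(1,0): OLD=30733/256 → NEW=0, ERR=30733/256
(1,1): OLD=368859/2048 → NEW=255, ERR=-153381/2048
(1,2): OLD=5651831/65536 → NEW=0, ERR=5651831/65536
(1,3): OLD=42233387/262144 → NEW=255, ERR=-24613333/262144
(1,4): OLD=1322669473/16777216 → NEW=0, ERR=1322669473/16777216
(1,5): OLD=38702046743/268435456 → NEW=255, ERR=-29748994537/268435456
(2,0): OLD=5946521/32768 → NEW=255, ERR=-2409319/32768
(2,1): OLD=134323875/1048576 → NEW=255, ERR=-133063005/1048576
(2,2): OLD=1898277801/16777216 → NEW=0, ERR=1898277801/16777216
(2,3): OLD=25948589985/134217728 → NEW=255, ERR=-8276930655/134217728
(2,4): OLD=605629932387/4294967296 → NEW=255, ERR=-489586728093/4294967296
(2,5): OLD=6145168293861/68719476736 → NEW=0, ERR=6145168293861/68719476736
(3,0): OLD=2923084681/16777216 → NEW=255, ERR=-1355105399/16777216
(3,1): OLD=21424706645/134217728 → NEW=255, ERR=-12800813995/134217728
Target (3,1): original=218, with diffused error = 21424706645/134217728

Answer: 21424706645/134217728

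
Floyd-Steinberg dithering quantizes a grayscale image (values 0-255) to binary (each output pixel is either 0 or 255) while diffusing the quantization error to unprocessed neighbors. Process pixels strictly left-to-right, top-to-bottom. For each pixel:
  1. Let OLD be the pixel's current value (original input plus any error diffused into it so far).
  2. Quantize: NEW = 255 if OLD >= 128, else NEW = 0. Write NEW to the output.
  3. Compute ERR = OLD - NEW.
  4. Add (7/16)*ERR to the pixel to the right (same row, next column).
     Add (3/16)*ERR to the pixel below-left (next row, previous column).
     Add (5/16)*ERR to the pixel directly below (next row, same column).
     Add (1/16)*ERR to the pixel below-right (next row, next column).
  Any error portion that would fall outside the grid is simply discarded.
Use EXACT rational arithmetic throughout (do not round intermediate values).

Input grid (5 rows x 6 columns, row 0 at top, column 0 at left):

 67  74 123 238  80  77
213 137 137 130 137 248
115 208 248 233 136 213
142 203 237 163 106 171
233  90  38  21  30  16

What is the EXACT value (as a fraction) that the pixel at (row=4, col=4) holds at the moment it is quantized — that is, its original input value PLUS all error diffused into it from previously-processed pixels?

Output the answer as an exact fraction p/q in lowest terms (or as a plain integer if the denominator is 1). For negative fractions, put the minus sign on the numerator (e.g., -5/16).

Answer: 26771853859309127/281474976710656

Derivation:
(0,0): OLD=67 → NEW=0, ERR=67
(0,1): OLD=1653/16 → NEW=0, ERR=1653/16
(0,2): OLD=43059/256 → NEW=255, ERR=-22221/256
(0,3): OLD=819301/4096 → NEW=255, ERR=-225179/4096
(0,4): OLD=3666627/65536 → NEW=0, ERR=3666627/65536
(0,5): OLD=106406741/1048576 → NEW=0, ERR=106406741/1048576
(1,0): OLD=64847/256 → NEW=255, ERR=-433/256
(1,1): OLD=320425/2048 → NEW=255, ERR=-201815/2048
(1,2): OLD=4122973/65536 → NEW=0, ERR=4122973/65536
(1,3): OLD=38118169/262144 → NEW=255, ERR=-28728551/262144
(1,4): OLD=2048983723/16777216 → NEW=0, ERR=2048983723/16777216
(1,5): OLD=90366074941/268435456 → NEW=255, ERR=21915033661/268435456
(2,0): OLD=3145555/32768 → NEW=0, ERR=3145555/32768
(2,1): OLD=242109249/1048576 → NEW=255, ERR=-25277631/1048576
(2,2): OLD=3865572099/16777216 → NEW=255, ERR=-412617981/16777216
(2,3): OLD=28833215659/134217728 → NEW=255, ERR=-5392304981/134217728
(2,4): OLD=708869045121/4294967296 → NEW=255, ERR=-386347615359/4294967296
(2,5): OLD=14210557763223/68719476736 → NEW=255, ERR=-3312908804457/68719476736
(3,0): OLD=2809820579/16777216 → NEW=255, ERR=-1468369501/16777216
(3,1): OLD=21282135399/134217728 → NEW=255, ERR=-12943385241/134217728
(3,2): OLD=191216378469/1073741824 → NEW=255, ERR=-82587786651/1073741824
(3,3): OLD=6761374835567/68719476736 → NEW=0, ERR=6761374835567/68719476736
(3,4): OLD=60135230300431/549755813888 → NEW=0, ERR=60135230300431/549755813888
(3,5): OLD=1743109671956353/8796093022208 → NEW=255, ERR=-499894048706687/8796093022208
(4,0): OLD=402798754221/2147483648 → NEW=255, ERR=-144809576019/2147483648
(4,1): OLD=359760585673/34359738368 → NEW=0, ERR=359760585673/34359738368
(4,2): OLD=34047109589899/1099511627776 → NEW=0, ERR=34047109589899/1099511627776
(4,3): OLD=1424917149179351/17592186044416 → NEW=0, ERR=1424917149179351/17592186044416
(4,4): OLD=26771853859309127/281474976710656 → NEW=0, ERR=26771853859309127/281474976710656
Target (4,4): original=30, with diffused error = 26771853859309127/281474976710656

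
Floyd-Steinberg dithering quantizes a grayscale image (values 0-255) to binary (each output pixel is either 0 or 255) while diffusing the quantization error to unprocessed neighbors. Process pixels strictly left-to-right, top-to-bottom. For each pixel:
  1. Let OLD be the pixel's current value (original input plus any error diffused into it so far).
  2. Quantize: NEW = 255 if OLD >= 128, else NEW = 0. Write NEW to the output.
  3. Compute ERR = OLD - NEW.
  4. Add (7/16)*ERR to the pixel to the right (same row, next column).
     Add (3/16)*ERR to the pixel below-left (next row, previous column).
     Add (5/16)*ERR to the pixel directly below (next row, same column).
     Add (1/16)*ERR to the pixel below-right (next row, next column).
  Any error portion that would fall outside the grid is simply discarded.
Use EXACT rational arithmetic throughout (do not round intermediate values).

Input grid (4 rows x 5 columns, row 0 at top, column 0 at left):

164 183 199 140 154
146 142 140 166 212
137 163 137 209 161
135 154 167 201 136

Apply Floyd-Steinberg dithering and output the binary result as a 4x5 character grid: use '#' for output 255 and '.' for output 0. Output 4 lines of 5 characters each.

Answer: ###.#
..###
##.#.
.###.

Derivation:
(0,0): OLD=164 → NEW=255, ERR=-91
(0,1): OLD=2291/16 → NEW=255, ERR=-1789/16
(0,2): OLD=38421/256 → NEW=255, ERR=-26859/256
(0,3): OLD=385427/4096 → NEW=0, ERR=385427/4096
(0,4): OLD=12790533/65536 → NEW=255, ERR=-3921147/65536
(1,0): OLD=24729/256 → NEW=0, ERR=24729/256
(1,1): OLD=253871/2048 → NEW=0, ERR=253871/2048
(1,2): OLD=11278811/65536 → NEW=255, ERR=-5432869/65536
(1,3): OLD=37057087/262144 → NEW=255, ERR=-29789633/262144
(1,4): OLD=626909405/4194304 → NEW=255, ERR=-442638115/4194304
(2,0): OLD=6239989/32768 → NEW=255, ERR=-2115851/32768
(2,1): OLD=171947351/1048576 → NEW=255, ERR=-95439529/1048576
(2,2): OLD=968278725/16777216 → NEW=0, ERR=968278725/16777216
(2,3): OLD=46645806975/268435456 → NEW=255, ERR=-21805234305/268435456
(2,4): OLD=366704313529/4294967296 → NEW=0, ERR=366704313529/4294967296
(3,0): OLD=1640069413/16777216 → NEW=0, ERR=1640069413/16777216
(3,1): OLD=23502952129/134217728 → NEW=255, ERR=-10722568511/134217728
(3,2): OLD=554757654939/4294967296 → NEW=255, ERR=-540459005541/4294967296
(3,3): OLD=1204121916867/8589934592 → NEW=255, ERR=-986311404093/8589934592
(3,4): OLD=14756793481071/137438953472 → NEW=0, ERR=14756793481071/137438953472
Row 0: ###.#
Row 1: ..###
Row 2: ##.#.
Row 3: .###.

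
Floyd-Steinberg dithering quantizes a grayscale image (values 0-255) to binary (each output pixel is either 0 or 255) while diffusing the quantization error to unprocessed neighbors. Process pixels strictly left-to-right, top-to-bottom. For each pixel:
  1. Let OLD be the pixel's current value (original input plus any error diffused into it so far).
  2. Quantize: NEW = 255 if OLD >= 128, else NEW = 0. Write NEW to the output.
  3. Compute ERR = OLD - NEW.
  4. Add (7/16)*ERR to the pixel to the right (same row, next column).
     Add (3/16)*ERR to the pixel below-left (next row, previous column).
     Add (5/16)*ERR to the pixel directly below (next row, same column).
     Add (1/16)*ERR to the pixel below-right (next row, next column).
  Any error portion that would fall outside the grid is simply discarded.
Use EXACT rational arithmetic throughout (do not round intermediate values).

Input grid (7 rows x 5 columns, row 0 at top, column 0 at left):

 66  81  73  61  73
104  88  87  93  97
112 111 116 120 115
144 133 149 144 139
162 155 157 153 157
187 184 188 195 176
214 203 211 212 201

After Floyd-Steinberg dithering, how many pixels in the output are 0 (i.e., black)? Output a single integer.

(0,0): OLD=66 → NEW=0, ERR=66
(0,1): OLD=879/8 → NEW=0, ERR=879/8
(0,2): OLD=15497/128 → NEW=0, ERR=15497/128
(0,3): OLD=233407/2048 → NEW=0, ERR=233407/2048
(0,4): OLD=4025913/32768 → NEW=0, ERR=4025913/32768
(1,0): OLD=18589/128 → NEW=255, ERR=-14051/128
(1,1): OLD=103563/1024 → NEW=0, ERR=103563/1024
(1,2): OLD=6465703/32768 → NEW=255, ERR=-1890137/32768
(1,3): OLD=17561339/131072 → NEW=255, ERR=-15862021/131072
(1,4): OLD=187845905/2097152 → NEW=0, ERR=187845905/2097152
(2,0): OLD=1583657/16384 → NEW=0, ERR=1583657/16384
(2,1): OLD=87669779/524288 → NEW=255, ERR=-46023661/524288
(2,2): OLD=362381945/8388608 → NEW=0, ERR=362381945/8388608
(2,3): OLD=15337230043/134217728 → NEW=0, ERR=15337230043/134217728
(2,4): OLD=398189209917/2147483648 → NEW=255, ERR=-149419120323/2147483648
(3,0): OLD=1323273689/8388608 → NEW=255, ERR=-815821351/8388608
(3,1): OLD=5178146853/67108864 → NEW=0, ERR=5178146853/67108864
(3,2): OLD=455689308007/2147483648 → NEW=255, ERR=-91919022233/2147483648
(3,3): OLD=646982498719/4294967296 → NEW=255, ERR=-448234161761/4294967296
(3,4): OLD=5410968292123/68719476736 → NEW=0, ERR=5410968292123/68719476736
(4,0): OLD=156847762007/1073741824 → NEW=255, ERR=-116956403113/1073741824
(4,1): OLD=4032265967383/34359738368 → NEW=0, ERR=4032265967383/34359738368
(4,2): OLD=99077594079929/549755813888 → NEW=255, ERR=-41110138461511/549755813888
(4,3): OLD=877493368959511/8796093022208 → NEW=0, ERR=877493368959511/8796093022208
(4,4): OLD=30783275398175265/140737488355328 → NEW=255, ERR=-5104784132433375/140737488355328
(5,0): OLD=96188110601125/549755813888 → NEW=255, ERR=-43999621940315/549755813888
(5,1): OLD=724926473058159/4398046511104 → NEW=255, ERR=-396575387273361/4398046511104
(5,2): OLD=21282521506582311/140737488355328 → NEW=255, ERR=-14605538024026329/140737488355328
(5,3): OLD=95305779793438249/562949953421312 → NEW=255, ERR=-48246458328996311/562949953421312
(5,4): OLD=1201605753496181619/9007199254740992 → NEW=255, ERR=-1095230056462771341/9007199254740992
(6,0): OLD=12109200214587413/70368744177664 → NEW=255, ERR=-5834829550716907/70368744177664
(6,1): OLD=256895169215531259/2251799813685248 → NEW=0, ERR=256895169215531259/2251799813685248
(6,2): OLD=7449895215356093177/36028797018963968 → NEW=255, ERR=-1737448024479718663/36028797018963968
(6,3): OLD=77726898239984932979/576460752303423488 → NEW=255, ERR=-69270593597388056461/576460752303423488
(6,4): OLD=969125632829114490597/9223372036854775808 → NEW=0, ERR=969125632829114490597/9223372036854775808
Output grid:
  Row 0: .....  (5 black, running=5)
  Row 1: #.##.  (2 black, running=7)
  Row 2: .#..#  (3 black, running=10)
  Row 3: #.##.  (2 black, running=12)
  Row 4: #.#.#  (2 black, running=14)
  Row 5: #####  (0 black, running=14)
  Row 6: #.##.  (2 black, running=16)

Answer: 16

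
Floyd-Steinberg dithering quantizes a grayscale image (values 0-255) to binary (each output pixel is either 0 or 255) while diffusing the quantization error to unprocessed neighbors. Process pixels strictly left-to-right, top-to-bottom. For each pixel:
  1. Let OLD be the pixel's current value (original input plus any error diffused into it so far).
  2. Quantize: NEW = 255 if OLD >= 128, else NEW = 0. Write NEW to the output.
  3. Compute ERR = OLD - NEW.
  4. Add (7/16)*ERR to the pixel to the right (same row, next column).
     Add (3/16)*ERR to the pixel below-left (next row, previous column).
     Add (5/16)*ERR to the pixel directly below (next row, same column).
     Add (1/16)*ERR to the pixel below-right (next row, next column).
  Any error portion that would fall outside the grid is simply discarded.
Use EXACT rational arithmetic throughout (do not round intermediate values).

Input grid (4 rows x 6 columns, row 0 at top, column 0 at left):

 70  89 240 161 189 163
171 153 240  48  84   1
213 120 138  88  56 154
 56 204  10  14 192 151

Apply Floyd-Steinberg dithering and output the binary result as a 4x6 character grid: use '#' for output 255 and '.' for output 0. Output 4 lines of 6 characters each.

(0,0): OLD=70 → NEW=0, ERR=70
(0,1): OLD=957/8 → NEW=0, ERR=957/8
(0,2): OLD=37419/128 → NEW=255, ERR=4779/128
(0,3): OLD=363181/2048 → NEW=255, ERR=-159059/2048
(0,4): OLD=5079739/32768 → NEW=255, ERR=-3276101/32768
(0,5): OLD=62526237/524288 → NEW=0, ERR=62526237/524288
(1,0): OLD=27559/128 → NEW=255, ERR=-5081/128
(1,1): OLD=188817/1024 → NEW=255, ERR=-72303/1024
(1,2): OLD=7002213/32768 → NEW=255, ERR=-1353627/32768
(1,3): OLD=-1409791/131072 → NEW=0, ERR=-1409791/131072
(1,4): OLD=549940451/8388608 → NEW=0, ERR=549940451/8388608
(1,5): OLD=8147217989/134217728 → NEW=0, ERR=8147217989/134217728
(2,0): OLD=3069643/16384 → NEW=255, ERR=-1108277/16384
(2,1): OLD=30468585/524288 → NEW=0, ERR=30468585/524288
(2,2): OLD=1208681211/8388608 → NEW=255, ERR=-930413829/8388608
(2,3): OLD=3075211491/67108864 → NEW=0, ERR=3075211491/67108864
(2,4): OLD=230305309225/2147483648 → NEW=0, ERR=230305309225/2147483648
(2,5): OLD=7696099067823/34359738368 → NEW=255, ERR=-1065634216017/34359738368
(3,0): OLD=383843483/8388608 → NEW=0, ERR=383843483/8388608
(3,1): OLD=14573064191/67108864 → NEW=255, ERR=-2539696129/67108864
(3,2): OLD=-15565697235/536870912 → NEW=0, ERR=-15565697235/536870912
(3,3): OLD=989960640583/34359738368 → NEW=0, ERR=989960640583/34359738368
(3,4): OLD=64642435561959/274877906944 → NEW=255, ERR=-5451430708761/274877906944
(3,5): OLD=612798719155497/4398046511104 → NEW=255, ERR=-508703141176023/4398046511104
Row 0: ..###.
Row 1: ###...
Row 2: #.#..#
Row 3: .#..##

Answer: ..###.
###...
#.#..#
.#..##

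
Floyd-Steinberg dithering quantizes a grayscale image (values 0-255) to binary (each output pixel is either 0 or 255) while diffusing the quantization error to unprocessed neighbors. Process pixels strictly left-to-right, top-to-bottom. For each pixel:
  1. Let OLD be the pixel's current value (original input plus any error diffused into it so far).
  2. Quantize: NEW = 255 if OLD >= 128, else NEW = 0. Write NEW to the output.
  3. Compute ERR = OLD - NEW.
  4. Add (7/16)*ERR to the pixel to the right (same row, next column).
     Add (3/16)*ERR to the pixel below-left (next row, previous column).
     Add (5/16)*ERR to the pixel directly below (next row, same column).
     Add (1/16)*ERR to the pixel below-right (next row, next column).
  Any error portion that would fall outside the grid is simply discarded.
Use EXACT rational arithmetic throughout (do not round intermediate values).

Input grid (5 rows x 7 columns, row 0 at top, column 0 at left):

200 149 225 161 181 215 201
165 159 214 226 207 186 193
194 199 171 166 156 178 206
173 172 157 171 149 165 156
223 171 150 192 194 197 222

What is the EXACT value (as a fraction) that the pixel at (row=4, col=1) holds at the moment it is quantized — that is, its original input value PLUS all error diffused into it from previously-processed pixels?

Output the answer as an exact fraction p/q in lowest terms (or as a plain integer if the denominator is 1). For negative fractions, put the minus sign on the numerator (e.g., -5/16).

(0,0): OLD=200 → NEW=255, ERR=-55
(0,1): OLD=1999/16 → NEW=0, ERR=1999/16
(0,2): OLD=71593/256 → NEW=255, ERR=6313/256
(0,3): OLD=703647/4096 → NEW=255, ERR=-340833/4096
(0,4): OLD=9476185/65536 → NEW=255, ERR=-7235495/65536
(0,5): OLD=174795375/1048576 → NEW=255, ERR=-92591505/1048576
(0,6): OLD=2724079881/16777216 → NEW=255, ERR=-1554110199/16777216
(1,0): OLD=43837/256 → NEW=255, ERR=-21443/256
(1,1): OLD=332971/2048 → NEW=255, ERR=-189269/2048
(1,2): OLD=11369223/65536 → NEW=255, ERR=-5342457/65536
(1,3): OLD=38055995/262144 → NEW=255, ERR=-28790725/262144
(1,4): OLD=1722876049/16777216 → NEW=0, ERR=1722876049/16777216
(1,5): OLD=24033594721/134217728 → NEW=255, ERR=-10191925919/134217728
(1,6): OLD=269104742031/2147483648 → NEW=0, ERR=269104742031/2147483648
(2,0): OLD=4931465/32768 → NEW=255, ERR=-3424375/32768
(2,1): OLD=108925555/1048576 → NEW=0, ERR=108925555/1048576
(2,2): OLD=2761591833/16777216 → NEW=255, ERR=-1516598247/16777216
(2,3): OLD=14266012561/134217728 → NEW=0, ERR=14266012561/134217728
(2,4): OLD=229233975009/1073741824 → NEW=255, ERR=-44570190111/1073741824
(2,5): OLD=5704539054795/34359738368 → NEW=255, ERR=-3057194229045/34359738368
(2,6): OLD=110768584384829/549755813888 → NEW=255, ERR=-29419148156611/549755813888
(3,0): OLD=2681335033/16777216 → NEW=255, ERR=-1596855047/16777216
(3,1): OLD=18701941381/134217728 → NEW=255, ERR=-15523579259/134217728
(3,2): OLD=112283228383/1073741824 → NEW=0, ERR=112283228383/1073741824
(3,3): OLD=1015901968361/4294967296 → NEW=255, ERR=-79314692119/4294967296
(3,4): OLD=64821279621369/549755813888 → NEW=0, ERR=64821279621369/549755813888
(3,5): OLD=774725692941819/4398046511104 → NEW=255, ERR=-346776167389701/4398046511104
(3,6): OLD=6982004132405477/70368744177664 → NEW=0, ERR=6982004132405477/70368744177664
(4,0): OLD=368443913847/2147483648 → NEW=255, ERR=-179164416393/2147483648
(4,1): OLD=3848779929739/34359738368 → NEW=0, ERR=3848779929739/34359738368
Target (4,1): original=171, with diffused error = 3848779929739/34359738368

Answer: 3848779929739/34359738368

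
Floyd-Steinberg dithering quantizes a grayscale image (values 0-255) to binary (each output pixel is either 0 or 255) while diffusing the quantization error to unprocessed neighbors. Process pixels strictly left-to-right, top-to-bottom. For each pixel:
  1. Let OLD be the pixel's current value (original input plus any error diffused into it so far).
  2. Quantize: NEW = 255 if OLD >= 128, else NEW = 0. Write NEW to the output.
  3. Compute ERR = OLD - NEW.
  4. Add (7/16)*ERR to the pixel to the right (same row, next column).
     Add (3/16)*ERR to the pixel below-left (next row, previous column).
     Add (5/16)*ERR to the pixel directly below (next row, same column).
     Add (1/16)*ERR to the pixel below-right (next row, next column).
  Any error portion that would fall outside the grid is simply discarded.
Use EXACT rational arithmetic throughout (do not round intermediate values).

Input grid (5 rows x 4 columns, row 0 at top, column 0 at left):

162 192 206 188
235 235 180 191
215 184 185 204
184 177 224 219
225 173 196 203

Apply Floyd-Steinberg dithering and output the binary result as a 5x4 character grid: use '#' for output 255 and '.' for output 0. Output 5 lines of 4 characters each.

(0,0): OLD=162 → NEW=255, ERR=-93
(0,1): OLD=2421/16 → NEW=255, ERR=-1659/16
(0,2): OLD=41123/256 → NEW=255, ERR=-24157/256
(0,3): OLD=600949/4096 → NEW=255, ERR=-443531/4096
(1,0): OLD=47743/256 → NEW=255, ERR=-17537/256
(1,1): OLD=305401/2048 → NEW=255, ERR=-216839/2048
(1,2): OLD=5072877/65536 → NEW=0, ERR=5072877/65536
(1,3): OLD=194121483/1048576 → NEW=255, ERR=-73265397/1048576
(2,0): OLD=5693123/32768 → NEW=255, ERR=-2662717/32768
(2,1): OLD=131694865/1048576 → NEW=0, ERR=131694865/1048576
(2,2): OLD=512582677/2097152 → NEW=255, ERR=-22191083/2097152
(2,3): OLD=6119444641/33554432 → NEW=255, ERR=-2436935519/33554432
(3,0): OLD=3056057619/16777216 → NEW=255, ERR=-1222132461/16777216
(3,1): OLD=47597840589/268435456 → NEW=255, ERR=-20853200691/268435456
(3,2): OLD=777125409331/4294967296 → NEW=255, ERR=-318091251149/4294967296
(3,3): OLD=11217840576997/68719476736 → NEW=255, ERR=-6305625990683/68719476736
(4,0): OLD=806037442647/4294967296 → NEW=255, ERR=-289179217833/4294967296
(4,1): OLD=3464409615877/34359738368 → NEW=0, ERR=3464409615877/34359738368
(4,2): OLD=214303416225509/1099511627776 → NEW=255, ERR=-66072048857371/1099511627776
(4,3): OLD=2522827985466067/17592186044416 → NEW=255, ERR=-1963179455860013/17592186044416
Row 0: ####
Row 1: ##.#
Row 2: #.##
Row 3: ####
Row 4: #.##

Answer: ####
##.#
#.##
####
#.##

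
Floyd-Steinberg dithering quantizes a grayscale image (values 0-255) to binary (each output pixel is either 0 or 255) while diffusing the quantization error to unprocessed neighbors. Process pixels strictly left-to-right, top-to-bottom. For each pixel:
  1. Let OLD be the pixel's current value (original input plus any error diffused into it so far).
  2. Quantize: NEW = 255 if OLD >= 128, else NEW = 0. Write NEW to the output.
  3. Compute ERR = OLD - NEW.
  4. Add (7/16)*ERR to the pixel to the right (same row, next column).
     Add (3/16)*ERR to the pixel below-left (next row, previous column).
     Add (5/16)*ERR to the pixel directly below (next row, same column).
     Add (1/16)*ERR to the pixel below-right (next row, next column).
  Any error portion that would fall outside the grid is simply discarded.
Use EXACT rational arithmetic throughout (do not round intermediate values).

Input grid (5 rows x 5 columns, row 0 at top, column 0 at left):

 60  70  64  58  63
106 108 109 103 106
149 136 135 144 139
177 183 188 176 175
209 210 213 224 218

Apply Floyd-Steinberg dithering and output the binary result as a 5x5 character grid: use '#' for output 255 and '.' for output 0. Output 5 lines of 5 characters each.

Answer: .....
#.##.
#.#.#
####.
#.###

Derivation:
(0,0): OLD=60 → NEW=0, ERR=60
(0,1): OLD=385/4 → NEW=0, ERR=385/4
(0,2): OLD=6791/64 → NEW=0, ERR=6791/64
(0,3): OLD=106929/1024 → NEW=0, ERR=106929/1024
(0,4): OLD=1780695/16384 → NEW=0, ERR=1780695/16384
(1,0): OLD=9139/64 → NEW=255, ERR=-7181/64
(1,1): OLD=57669/512 → NEW=0, ERR=57669/512
(1,2): OLD=3555849/16384 → NEW=255, ERR=-622071/16384
(1,3): OLD=9570309/65536 → NEW=255, ERR=-7141371/65536
(1,4): OLD=103616815/1048576 → NEW=0, ERR=103616815/1048576
(2,0): OLD=1106375/8192 → NEW=255, ERR=-982585/8192
(2,1): OLD=27417885/262144 → NEW=0, ERR=27417885/262144
(2,2): OLD=652220631/4194304 → NEW=255, ERR=-417326889/4194304
(2,3): OLD=5541301077/67108864 → NEW=0, ERR=5541301077/67108864
(2,4): OLD=213883837971/1073741824 → NEW=255, ERR=-59920327149/1073741824
(3,0): OLD=667431863/4194304 → NEW=255, ERR=-402115657/4194304
(3,1): OLD=4952239563/33554432 → NEW=255, ERR=-3604140597/33554432
(3,2): OLD=141662225225/1073741824 → NEW=255, ERR=-132141939895/1073741824
(3,3): OLD=281921352281/2147483648 → NEW=255, ERR=-265686977959/2147483648
(3,4): OLD=3731263731661/34359738368 → NEW=0, ERR=3731263731661/34359738368
(4,0): OLD=85308972537/536870912 → NEW=255, ERR=-51593110023/536870912
(4,1): OLD=1809439064921/17179869184 → NEW=0, ERR=1809439064921/17179869184
(4,2): OLD=52421904985239/274877906944 → NEW=255, ERR=-17671961285481/274877906944
(4,3): OLD=747141016541913/4398046511104 → NEW=255, ERR=-374360843789607/4398046511104
(4,4): OLD=14563742181606511/70368744177664 → NEW=255, ERR=-3380287583697809/70368744177664
Row 0: .....
Row 1: #.##.
Row 2: #.#.#
Row 3: ####.
Row 4: #.###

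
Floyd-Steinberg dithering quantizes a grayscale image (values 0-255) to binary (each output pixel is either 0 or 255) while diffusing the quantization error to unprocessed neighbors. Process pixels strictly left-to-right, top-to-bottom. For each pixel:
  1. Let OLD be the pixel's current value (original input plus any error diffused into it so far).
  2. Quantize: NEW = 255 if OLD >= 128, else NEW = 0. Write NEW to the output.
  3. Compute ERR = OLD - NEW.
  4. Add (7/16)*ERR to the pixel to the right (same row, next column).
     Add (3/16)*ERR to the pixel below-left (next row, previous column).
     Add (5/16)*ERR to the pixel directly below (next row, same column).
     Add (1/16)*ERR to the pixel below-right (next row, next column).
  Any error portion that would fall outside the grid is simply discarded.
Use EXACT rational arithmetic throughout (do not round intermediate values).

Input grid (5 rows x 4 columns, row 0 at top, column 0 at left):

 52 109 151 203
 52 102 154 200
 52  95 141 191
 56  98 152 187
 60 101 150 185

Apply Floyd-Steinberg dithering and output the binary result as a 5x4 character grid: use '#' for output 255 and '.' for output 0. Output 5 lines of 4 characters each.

Answer: .#.#
..##
.#.#
..##
.#.#

Derivation:
(0,0): OLD=52 → NEW=0, ERR=52
(0,1): OLD=527/4 → NEW=255, ERR=-493/4
(0,2): OLD=6213/64 → NEW=0, ERR=6213/64
(0,3): OLD=251363/1024 → NEW=255, ERR=-9757/1024
(1,0): OLD=2889/64 → NEW=0, ERR=2889/64
(1,1): OLD=53599/512 → NEW=0, ERR=53599/512
(1,2): OLD=3615083/16384 → NEW=255, ERR=-562837/16384
(1,3): OLD=49298909/262144 → NEW=255, ERR=-17547811/262144
(2,0): OLD=702341/8192 → NEW=0, ERR=702341/8192
(2,1): OLD=42363367/262144 → NEW=255, ERR=-24483353/262144
(2,2): OLD=43723211/524288 → NEW=0, ERR=43723211/524288
(2,3): OLD=1714797711/8388608 → NEW=255, ERR=-424297329/8388608
(3,0): OLD=273805525/4194304 → NEW=0, ERR=273805525/4194304
(3,1): OLD=7943594763/67108864 → NEW=0, ERR=7943594763/67108864
(3,2): OLD=230345901365/1073741824 → NEW=255, ERR=-43458263755/1073741824
(3,3): OLD=2726422536691/17179869184 → NEW=255, ERR=-1654444105229/17179869184
(4,0): OLD=110159735729/1073741824 → NEW=0, ERR=110159735729/1073741824
(4,1): OLD=1540745970931/8589934592 → NEW=255, ERR=-649687350029/8589934592
(4,2): OLD=25729629984435/274877906944 → NEW=0, ERR=25729629984435/274877906944
(4,3): OLD=850265170505685/4398046511104 → NEW=255, ERR=-271236689825835/4398046511104
Row 0: .#.#
Row 1: ..##
Row 2: .#.#
Row 3: ..##
Row 4: .#.#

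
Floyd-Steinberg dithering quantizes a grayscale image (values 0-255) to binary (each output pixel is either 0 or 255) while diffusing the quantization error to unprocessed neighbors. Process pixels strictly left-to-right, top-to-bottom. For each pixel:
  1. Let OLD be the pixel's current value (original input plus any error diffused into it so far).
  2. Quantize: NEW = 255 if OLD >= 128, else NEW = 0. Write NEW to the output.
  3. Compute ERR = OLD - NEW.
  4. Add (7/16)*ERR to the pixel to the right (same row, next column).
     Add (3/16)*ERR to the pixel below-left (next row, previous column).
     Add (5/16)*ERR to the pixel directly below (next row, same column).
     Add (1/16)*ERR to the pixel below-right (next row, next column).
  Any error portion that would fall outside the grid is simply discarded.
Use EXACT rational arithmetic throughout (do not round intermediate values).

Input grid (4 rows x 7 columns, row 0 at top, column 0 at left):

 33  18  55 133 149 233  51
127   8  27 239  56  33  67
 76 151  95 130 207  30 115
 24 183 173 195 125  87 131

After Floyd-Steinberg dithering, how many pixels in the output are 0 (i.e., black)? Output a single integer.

(0,0): OLD=33 → NEW=0, ERR=33
(0,1): OLD=519/16 → NEW=0, ERR=519/16
(0,2): OLD=17713/256 → NEW=0, ERR=17713/256
(0,3): OLD=668759/4096 → NEW=255, ERR=-375721/4096
(0,4): OLD=7134817/65536 → NEW=0, ERR=7134817/65536
(0,5): OLD=294261927/1048576 → NEW=255, ERR=26875047/1048576
(0,6): OLD=1043763345/16777216 → NEW=0, ERR=1043763345/16777216
(1,0): OLD=36709/256 → NEW=255, ERR=-28571/256
(1,1): OLD=-32061/2048 → NEW=0, ERR=-32061/2048
(1,2): OLD=1743359/65536 → NEW=0, ERR=1743359/65536
(1,3): OLD=64673619/262144 → NEW=255, ERR=-2173101/262144
(1,4): OLD=1433903193/16777216 → NEW=0, ERR=1433903193/16777216
(1,5): OLD=13001749673/134217728 → NEW=0, ERR=13001749673/134217728
(1,6): OLD=280084191943/2147483648 → NEW=255, ERR=-267524138297/2147483648
(2,0): OLD=1251345/32768 → NEW=0, ERR=1251345/32768
(2,1): OLD=168639947/1048576 → NEW=255, ERR=-98746933/1048576
(2,2): OLD=999583265/16777216 → NEW=0, ERR=999583265/16777216
(2,3): OLD=22973154649/134217728 → NEW=255, ERR=-11252365991/134217728
(2,4): OLD=230505651113/1073741824 → NEW=255, ERR=-43298514007/1073741824
(2,5): OLD=845720122595/34359738368 → NEW=0, ERR=845720122595/34359738368
(2,6): OLD=51068476307813/549755813888 → NEW=0, ERR=51068476307813/549755813888
(3,0): OLD=306627585/16777216 → NEW=0, ERR=306627585/16777216
(3,1): OLD=23504882669/134217728 → NEW=255, ERR=-10720637971/134217728
(3,2): OLD=145028415255/1073741824 → NEW=255, ERR=-128775749865/1073741824
(3,3): OLD=483156847281/4294967296 → NEW=0, ERR=483156847281/4294967296
(3,4): OLD=88505052616705/549755813888 → NEW=255, ERR=-51682679924735/549755813888
(3,5): OLD=301087766509203/4398046511104 → NEW=0, ERR=301087766509203/4398046511104
(3,6): OLD=13476911080843085/70368744177664 → NEW=255, ERR=-4467118684461235/70368744177664
Output grid:
  Row 0: ...#.#.  (5 black, running=5)
  Row 1: #..#..#  (4 black, running=9)
  Row 2: .#.##..  (4 black, running=13)
  Row 3: .##.#.#  (3 black, running=16)

Answer: 16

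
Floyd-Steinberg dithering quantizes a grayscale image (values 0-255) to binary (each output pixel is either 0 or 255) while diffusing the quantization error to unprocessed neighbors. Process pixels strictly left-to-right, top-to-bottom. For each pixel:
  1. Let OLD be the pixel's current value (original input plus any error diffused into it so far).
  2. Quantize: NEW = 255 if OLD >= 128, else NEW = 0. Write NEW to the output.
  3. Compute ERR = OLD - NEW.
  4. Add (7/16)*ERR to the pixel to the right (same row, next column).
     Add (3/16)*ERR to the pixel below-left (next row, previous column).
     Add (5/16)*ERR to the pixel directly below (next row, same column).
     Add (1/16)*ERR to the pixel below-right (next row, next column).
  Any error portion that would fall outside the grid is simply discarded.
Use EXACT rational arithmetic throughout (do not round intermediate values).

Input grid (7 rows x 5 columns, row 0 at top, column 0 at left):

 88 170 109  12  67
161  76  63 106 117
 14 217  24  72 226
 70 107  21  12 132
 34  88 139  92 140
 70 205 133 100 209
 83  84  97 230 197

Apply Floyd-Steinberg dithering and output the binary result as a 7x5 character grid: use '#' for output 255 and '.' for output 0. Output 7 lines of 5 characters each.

(0,0): OLD=88 → NEW=0, ERR=88
(0,1): OLD=417/2 → NEW=255, ERR=-93/2
(0,2): OLD=2837/32 → NEW=0, ERR=2837/32
(0,3): OLD=26003/512 → NEW=0, ERR=26003/512
(0,4): OLD=730885/8192 → NEW=0, ERR=730885/8192
(1,0): OLD=5753/32 → NEW=255, ERR=-2407/32
(1,1): OLD=12975/256 → NEW=0, ERR=12975/256
(1,2): OLD=978907/8192 → NEW=0, ERR=978907/8192
(1,3): OLD=6436287/32768 → NEW=255, ERR=-1919553/32768
(1,4): OLD=64186717/524288 → NEW=0, ERR=64186717/524288
(2,0): OLD=-11/4096 → NEW=0, ERR=-11/4096
(2,1): OLD=32838999/131072 → NEW=255, ERR=-584361/131072
(2,2): OLD=108162245/2097152 → NEW=0, ERR=108162245/2097152
(2,3): OLD=3579638655/33554432 → NEW=0, ERR=3579638655/33554432
(2,4): OLD=164964423865/536870912 → NEW=255, ERR=28062341305/536870912
(3,0): OLD=145045797/2097152 → NEW=0, ERR=145045797/2097152
(3,1): OLD=2441688513/16777216 → NEW=255, ERR=-1836501567/16777216
(3,2): OLD=4805566363/536870912 → NEW=0, ERR=4805566363/536870912
(3,3): OLD=66870728835/1073741824 → NEW=0, ERR=66870728835/1073741824
(3,4): OLD=3131009684143/17179869184 → NEW=255, ERR=-1249856957777/17179869184
(4,0): OLD=9419132683/268435456 → NEW=0, ERR=9419132683/268435456
(4,1): OLD=645490274059/8589934592 → NEW=0, ERR=645490274059/8589934592
(4,2): OLD=24671500449797/137438953472 → NEW=255, ERR=-10375432685563/137438953472
(4,3): OLD=143713035168523/2199023255552 → NEW=0, ERR=143713035168523/2199023255552
(4,4): OLD=5268846138292941/35184372088832 → NEW=255, ERR=-3703168744359219/35184372088832
(5,0): OLD=13064258794497/137438953472 → NEW=0, ERR=13064258794497/137438953472
(5,1): OLD=283792549375683/1099511627776 → NEW=255, ERR=3417084292803/1099511627776
(5,2): OLD=4493710668733531/35184372088832 → NEW=0, ERR=4493710668733531/35184372088832
(5,3): OLD=21370598959041493/140737488355328 → NEW=255, ERR=-14517460571567147/140737488355328
(5,4): OLD=304138196422847895/2251799813685248 → NEW=255, ERR=-270070756066890345/2251799813685248
(6,0): OLD=1992973046344817/17592186044416 → NEW=0, ERR=1992973046344817/17592186044416
(6,1): OLD=92561734480657951/562949953421312 → NEW=255, ERR=-50990503641776609/562949953421312
(6,2): OLD=703801676015231813/9007199254740992 → NEW=0, ERR=703801676015231813/9007199254740992
(6,3): OLD=31337058465045086007/144115188075855872 → NEW=255, ERR=-5412314494298161353/144115188075855872
(6,4): OLD=315076349788320910145/2305843009213693952 → NEW=255, ERR=-272913617561171047615/2305843009213693952
Row 0: .#...
Row 1: #..#.
Row 2: .#..#
Row 3: .#..#
Row 4: ..#.#
Row 5: .#.##
Row 6: .#.##

Answer: .#...
#..#.
.#..#
.#..#
..#.#
.#.##
.#.##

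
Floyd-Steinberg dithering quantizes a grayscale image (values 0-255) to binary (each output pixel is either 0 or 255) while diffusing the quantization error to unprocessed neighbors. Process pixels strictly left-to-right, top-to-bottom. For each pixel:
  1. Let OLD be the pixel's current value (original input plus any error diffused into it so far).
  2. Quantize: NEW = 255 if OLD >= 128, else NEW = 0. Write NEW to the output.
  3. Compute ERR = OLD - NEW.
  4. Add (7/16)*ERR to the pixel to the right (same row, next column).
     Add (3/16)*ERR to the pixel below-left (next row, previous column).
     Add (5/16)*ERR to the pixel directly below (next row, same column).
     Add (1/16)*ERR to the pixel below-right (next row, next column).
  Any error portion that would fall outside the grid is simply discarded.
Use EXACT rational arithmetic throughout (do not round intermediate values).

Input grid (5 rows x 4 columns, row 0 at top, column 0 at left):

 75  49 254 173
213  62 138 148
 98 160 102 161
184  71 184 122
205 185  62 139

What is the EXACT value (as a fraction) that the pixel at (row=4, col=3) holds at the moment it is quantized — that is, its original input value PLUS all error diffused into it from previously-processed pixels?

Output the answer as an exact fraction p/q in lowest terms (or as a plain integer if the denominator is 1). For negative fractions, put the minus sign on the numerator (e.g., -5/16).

(0,0): OLD=75 → NEW=0, ERR=75
(0,1): OLD=1309/16 → NEW=0, ERR=1309/16
(0,2): OLD=74187/256 → NEW=255, ERR=8907/256
(0,3): OLD=770957/4096 → NEW=255, ERR=-273523/4096
(1,0): OLD=64455/256 → NEW=255, ERR=-825/256
(1,1): OLD=199409/2048 → NEW=0, ERR=199409/2048
(1,2): OLD=12062789/65536 → NEW=255, ERR=-4648891/65536
(1,3): OLD=103045363/1048576 → NEW=0, ERR=103045363/1048576
(2,0): OLD=3776491/32768 → NEW=0, ERR=3776491/32768
(2,1): OLD=238390601/1048576 → NEW=255, ERR=-28996279/1048576
(2,2): OLD=193453037/2097152 → NEW=0, ERR=193453037/2097152
(2,3): OLD=7638123929/33554432 → NEW=255, ERR=-918256231/33554432
(3,0): OLD=3604257467/16777216 → NEW=255, ERR=-673932613/16777216
(3,1): OLD=18598123045/268435456 → NEW=0, ERR=18598123045/268435456
(3,2): OLD=1014809590491/4294967296 → NEW=255, ERR=-80407069989/4294967296
(3,3): OLD=7629434503805/68719476736 → NEW=0, ERR=7629434503805/68719476736
(4,0): OLD=882348055775/4294967296 → NEW=255, ERR=-212868604705/4294967296
(4,1): OLD=6148562423965/34359738368 → NEW=255, ERR=-2613170859875/34359738368
(4,2): OLD=52802186295677/1099511627776 → NEW=0, ERR=52802186295677/1099511627776
(4,3): OLD=3404699714630779/17592186044416 → NEW=255, ERR=-1081307726695301/17592186044416
Target (4,3): original=139, with diffused error = 3404699714630779/17592186044416

Answer: 3404699714630779/17592186044416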